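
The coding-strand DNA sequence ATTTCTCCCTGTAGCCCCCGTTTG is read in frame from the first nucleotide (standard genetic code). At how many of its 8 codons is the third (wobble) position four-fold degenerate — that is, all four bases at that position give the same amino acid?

4

Codon 1 ATT (Ile): third position 3-fold.
Codon 2 TCT (Ser): third position 4-fold.
Codon 3 CCC (Pro): third position 4-fold.
Codon 4 TGT (Cys): third position 2-fold.
Codon 5 AGC (Ser): third position 2-fold.
Codon 6 CCC (Pro): third position 4-fold.
Codon 7 CGT (Arg): third position 4-fold.
Codon 8 TTG (Leu): third position 2-fold.
Four-fold degenerate third positions: 4.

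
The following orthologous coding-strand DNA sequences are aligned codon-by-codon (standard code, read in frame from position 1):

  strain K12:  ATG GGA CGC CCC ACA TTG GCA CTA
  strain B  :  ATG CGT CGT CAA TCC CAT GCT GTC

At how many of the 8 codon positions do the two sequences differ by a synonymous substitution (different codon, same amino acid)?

2

Codon 1: ATG Met / ATG Met — identical.
Codon 2: GGA Gly / CGT Arg — nonsynonymous.
Codon 3: CGC Arg / CGT Arg — synonymous.
Codon 4: CCC Pro / CAA Gln — nonsynonymous.
Codon 5: ACA Thr / TCC Ser — nonsynonymous.
Codon 6: TTG Leu / CAT His — nonsynonymous.
Codon 7: GCA Ala / GCT Ala — synonymous.
Codon 8: CTA Leu / GTC Val — nonsynonymous.
Synonymous differences: 2.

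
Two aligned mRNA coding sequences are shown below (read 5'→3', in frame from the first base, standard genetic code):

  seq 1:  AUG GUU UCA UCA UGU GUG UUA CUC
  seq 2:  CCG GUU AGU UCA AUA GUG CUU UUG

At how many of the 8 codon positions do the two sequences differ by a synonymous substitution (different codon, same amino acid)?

Codon 1: AUG Met / CCG Pro — nonsynonymous.
Codon 2: GUU Val / GUU Val — identical.
Codon 3: UCA Ser / AGU Ser — synonymous.
Codon 4: UCA Ser / UCA Ser — identical.
Codon 5: UGU Cys / AUA Ile — nonsynonymous.
Codon 6: GUG Val / GUG Val — identical.
Codon 7: UUA Leu / CUU Leu — synonymous.
Codon 8: CUC Leu / UUG Leu — synonymous.
Synonymous differences: 3.

3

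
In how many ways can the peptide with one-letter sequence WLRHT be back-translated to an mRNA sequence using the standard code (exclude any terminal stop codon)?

Trp: 1 codon.
Leu: 6 codons.
Arg: 6 codons.
His: 2 codons.
Thr: 4 codons.
1 × 6 × 6 × 2 × 4 = 288.

288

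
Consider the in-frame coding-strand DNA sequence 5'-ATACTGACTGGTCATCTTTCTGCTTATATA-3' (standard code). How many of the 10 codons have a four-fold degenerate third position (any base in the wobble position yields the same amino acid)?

Codon 1 ATA (Ile): third position 3-fold.
Codon 2 CTG (Leu): third position 4-fold.
Codon 3 ACT (Thr): third position 4-fold.
Codon 4 GGT (Gly): third position 4-fold.
Codon 5 CAT (His): third position 2-fold.
Codon 6 CTT (Leu): third position 4-fold.
Codon 7 TCT (Ser): third position 4-fold.
Codon 8 GCT (Ala): third position 4-fold.
Codon 9 TAT (Tyr): third position 2-fold.
Codon 10 ATA (Ile): third position 3-fold.
Four-fold degenerate third positions: 6.

6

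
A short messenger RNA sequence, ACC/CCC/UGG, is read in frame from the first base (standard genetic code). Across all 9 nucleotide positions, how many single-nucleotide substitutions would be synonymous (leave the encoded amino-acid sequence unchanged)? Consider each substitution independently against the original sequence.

6

Codon 1 (ACC, Thr): 3 synonymous substitutions.
Codon 2 (CCC, Pro): 3 synonymous substitutions.
Codon 3 (UGG, Trp): 0 synonymous substitutions.
Total: 3 + 3 + 0 = 6.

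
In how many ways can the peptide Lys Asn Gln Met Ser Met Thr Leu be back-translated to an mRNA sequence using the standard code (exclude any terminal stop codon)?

1152

Lys: 2 codons.
Asn: 2 codons.
Gln: 2 codons.
Met: 1 codon.
Ser: 6 codons.
Met: 1 codon.
Thr: 4 codons.
Leu: 6 codons.
2 × 2 × 2 × 1 × 6 × 1 × 4 × 6 = 1152.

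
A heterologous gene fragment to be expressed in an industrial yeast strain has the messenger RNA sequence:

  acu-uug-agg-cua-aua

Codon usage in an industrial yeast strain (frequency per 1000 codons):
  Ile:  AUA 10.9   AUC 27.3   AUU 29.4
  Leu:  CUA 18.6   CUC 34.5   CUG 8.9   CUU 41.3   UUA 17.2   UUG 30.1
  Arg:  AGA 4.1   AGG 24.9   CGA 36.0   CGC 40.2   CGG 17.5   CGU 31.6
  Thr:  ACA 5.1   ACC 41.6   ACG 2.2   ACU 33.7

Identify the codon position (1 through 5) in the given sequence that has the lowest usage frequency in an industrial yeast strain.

Codon 1 ACU (Thr): 33.7 per 1000.
Codon 2 UUG (Leu): 30.1 per 1000.
Codon 3 AGG (Arg): 24.9 per 1000.
Codon 4 CUA (Leu): 18.6 per 1000.
Codon 5 AUA (Ile): 10.9 per 1000.
Lowest frequency is 10.9 at codon 5.

5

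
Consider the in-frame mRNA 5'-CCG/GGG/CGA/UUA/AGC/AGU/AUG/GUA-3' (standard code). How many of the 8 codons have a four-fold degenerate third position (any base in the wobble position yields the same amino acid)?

Codon 1 CCG (Pro): third position 4-fold.
Codon 2 GGG (Gly): third position 4-fold.
Codon 3 CGA (Arg): third position 4-fold.
Codon 4 UUA (Leu): third position 2-fold.
Codon 5 AGC (Ser): third position 2-fold.
Codon 6 AGU (Ser): third position 2-fold.
Codon 7 AUG (Met): third position 1-fold.
Codon 8 GUA (Val): third position 4-fold.
Four-fold degenerate third positions: 4.

4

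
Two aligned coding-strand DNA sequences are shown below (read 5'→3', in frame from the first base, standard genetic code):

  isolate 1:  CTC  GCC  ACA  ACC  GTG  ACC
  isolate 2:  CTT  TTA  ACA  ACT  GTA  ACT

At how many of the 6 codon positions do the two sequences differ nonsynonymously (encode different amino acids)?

Codon 1: CTC Leu / CTT Leu — synonymous.
Codon 2: GCC Ala / TTA Leu — nonsynonymous.
Codon 3: ACA Thr / ACA Thr — identical.
Codon 4: ACC Thr / ACT Thr — synonymous.
Codon 5: GTG Val / GTA Val — synonymous.
Codon 6: ACC Thr / ACT Thr — synonymous.
Nonsynonymous differences: 1.

1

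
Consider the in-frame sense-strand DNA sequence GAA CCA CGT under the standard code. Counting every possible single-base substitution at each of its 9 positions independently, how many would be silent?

7

Codon 1 (GAA, Glu): 1 synonymous substitution.
Codon 2 (CCA, Pro): 3 synonymous substitutions.
Codon 3 (CGT, Arg): 3 synonymous substitutions.
Total: 1 + 3 + 3 = 7.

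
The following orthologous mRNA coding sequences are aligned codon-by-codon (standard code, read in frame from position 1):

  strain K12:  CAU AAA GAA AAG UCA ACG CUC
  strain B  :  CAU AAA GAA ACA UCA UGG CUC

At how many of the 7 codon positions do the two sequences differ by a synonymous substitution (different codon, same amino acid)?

0

Codon 1: CAU His / CAU His — identical.
Codon 2: AAA Lys / AAA Lys — identical.
Codon 3: GAA Glu / GAA Glu — identical.
Codon 4: AAG Lys / ACA Thr — nonsynonymous.
Codon 5: UCA Ser / UCA Ser — identical.
Codon 6: ACG Thr / UGG Trp — nonsynonymous.
Codon 7: CUC Leu / CUC Leu — identical.
Synonymous differences: 0.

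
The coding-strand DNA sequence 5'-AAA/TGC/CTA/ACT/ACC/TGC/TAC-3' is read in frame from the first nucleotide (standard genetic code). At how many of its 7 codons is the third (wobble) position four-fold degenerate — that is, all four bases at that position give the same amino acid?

Codon 1 AAA (Lys): third position 2-fold.
Codon 2 TGC (Cys): third position 2-fold.
Codon 3 CTA (Leu): third position 4-fold.
Codon 4 ACT (Thr): third position 4-fold.
Codon 5 ACC (Thr): third position 4-fold.
Codon 6 TGC (Cys): third position 2-fold.
Codon 7 TAC (Tyr): third position 2-fold.
Four-fold degenerate third positions: 3.

3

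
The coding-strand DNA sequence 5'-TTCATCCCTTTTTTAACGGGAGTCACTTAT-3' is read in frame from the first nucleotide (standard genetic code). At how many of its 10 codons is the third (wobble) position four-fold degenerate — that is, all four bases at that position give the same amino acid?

Codon 1 TTC (Phe): third position 2-fold.
Codon 2 ATC (Ile): third position 3-fold.
Codon 3 CCT (Pro): third position 4-fold.
Codon 4 TTT (Phe): third position 2-fold.
Codon 5 TTA (Leu): third position 2-fold.
Codon 6 ACG (Thr): third position 4-fold.
Codon 7 GGA (Gly): third position 4-fold.
Codon 8 GTC (Val): third position 4-fold.
Codon 9 ACT (Thr): third position 4-fold.
Codon 10 TAT (Tyr): third position 2-fold.
Four-fold degenerate third positions: 5.

5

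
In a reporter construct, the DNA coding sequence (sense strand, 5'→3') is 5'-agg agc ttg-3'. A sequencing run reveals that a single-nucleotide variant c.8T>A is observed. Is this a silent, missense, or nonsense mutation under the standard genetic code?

Position 8 falls in codon 3: TTG → Leu.
After the substitution the codon is TAG → Stop.
The new codon is a stop codon, so this is a nonsense mutation.

nonsense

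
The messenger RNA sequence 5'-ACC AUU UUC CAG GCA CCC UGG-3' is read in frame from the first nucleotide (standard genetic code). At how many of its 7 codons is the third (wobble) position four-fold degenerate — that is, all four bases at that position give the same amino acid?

3

Codon 1 ACC (Thr): third position 4-fold.
Codon 2 AUU (Ile): third position 3-fold.
Codon 3 UUC (Phe): third position 2-fold.
Codon 4 CAG (Gln): third position 2-fold.
Codon 5 GCA (Ala): third position 4-fold.
Codon 6 CCC (Pro): third position 4-fold.
Codon 7 UGG (Trp): third position 1-fold.
Four-fold degenerate third positions: 3.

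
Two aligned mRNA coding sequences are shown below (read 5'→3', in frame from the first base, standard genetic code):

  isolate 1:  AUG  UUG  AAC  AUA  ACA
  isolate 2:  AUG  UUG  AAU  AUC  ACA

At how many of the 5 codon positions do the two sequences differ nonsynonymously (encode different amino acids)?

Codon 1: AUG Met / AUG Met — identical.
Codon 2: UUG Leu / UUG Leu — identical.
Codon 3: AAC Asn / AAU Asn — synonymous.
Codon 4: AUA Ile / AUC Ile — synonymous.
Codon 5: ACA Thr / ACA Thr — identical.
Nonsynonymous differences: 0.

0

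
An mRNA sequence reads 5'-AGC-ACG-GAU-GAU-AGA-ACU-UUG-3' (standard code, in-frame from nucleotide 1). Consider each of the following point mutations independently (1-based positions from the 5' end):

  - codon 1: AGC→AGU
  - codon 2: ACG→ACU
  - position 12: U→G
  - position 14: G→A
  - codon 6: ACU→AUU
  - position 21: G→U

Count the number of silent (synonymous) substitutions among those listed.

2

Codon 1: AGC (Ser) → AGU (Ser) — synonymous.
Codon 2: ACG (Thr) → ACU (Thr) — synonymous.
Codon 4: GAU (Asp) → GAG (Glu) — missense.
Codon 5: AGA (Arg) → AAA (Lys) — missense.
Codon 6: ACU (Thr) → AUU (Ile) — missense.
Codon 7: UUG (Leu) → UUU (Phe) — missense.
Synonymous: 2 of 6.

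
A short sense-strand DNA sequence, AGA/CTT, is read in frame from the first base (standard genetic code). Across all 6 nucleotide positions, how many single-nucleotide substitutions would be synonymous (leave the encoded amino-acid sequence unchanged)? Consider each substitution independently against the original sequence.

5

Codon 1 (AGA, Arg): 2 synonymous substitutions.
Codon 2 (CTT, Leu): 3 synonymous substitutions.
Total: 2 + 3 = 5.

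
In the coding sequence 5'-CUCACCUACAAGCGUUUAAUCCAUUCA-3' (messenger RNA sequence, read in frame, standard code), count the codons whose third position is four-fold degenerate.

Codon 1 CUC (Leu): third position 4-fold.
Codon 2 ACC (Thr): third position 4-fold.
Codon 3 UAC (Tyr): third position 2-fold.
Codon 4 AAG (Lys): third position 2-fold.
Codon 5 CGU (Arg): third position 4-fold.
Codon 6 UUA (Leu): third position 2-fold.
Codon 7 AUC (Ile): third position 3-fold.
Codon 8 CAU (His): third position 2-fold.
Codon 9 UCA (Ser): third position 4-fold.
Four-fold degenerate third positions: 4.

4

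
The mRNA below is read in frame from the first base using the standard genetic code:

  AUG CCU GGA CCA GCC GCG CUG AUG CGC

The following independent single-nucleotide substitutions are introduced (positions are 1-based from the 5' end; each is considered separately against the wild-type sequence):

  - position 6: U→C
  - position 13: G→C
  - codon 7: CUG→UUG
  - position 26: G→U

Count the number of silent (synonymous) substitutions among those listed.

2

Codon 2: CCU (Pro) → CCC (Pro) — synonymous.
Codon 5: GCC (Ala) → CCC (Pro) — missense.
Codon 7: CUG (Leu) → UUG (Leu) — synonymous.
Codon 9: CGC (Arg) → CUC (Leu) — missense.
Synonymous: 2 of 4.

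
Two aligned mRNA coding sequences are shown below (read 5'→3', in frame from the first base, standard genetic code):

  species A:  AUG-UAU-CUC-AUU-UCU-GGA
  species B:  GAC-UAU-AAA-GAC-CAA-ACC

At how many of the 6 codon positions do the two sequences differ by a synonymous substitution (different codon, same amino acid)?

Codon 1: AUG Met / GAC Asp — nonsynonymous.
Codon 2: UAU Tyr / UAU Tyr — identical.
Codon 3: CUC Leu / AAA Lys — nonsynonymous.
Codon 4: AUU Ile / GAC Asp — nonsynonymous.
Codon 5: UCU Ser / CAA Gln — nonsynonymous.
Codon 6: GGA Gly / ACC Thr — nonsynonymous.
Synonymous differences: 0.

0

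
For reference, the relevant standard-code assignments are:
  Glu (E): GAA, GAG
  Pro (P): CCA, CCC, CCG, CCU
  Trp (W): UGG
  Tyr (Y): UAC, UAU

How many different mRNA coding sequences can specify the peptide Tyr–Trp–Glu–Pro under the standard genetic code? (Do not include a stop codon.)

Tyr: 2 codons.
Trp: 1 codon.
Glu: 2 codons.
Pro: 4 codons.
2 × 1 × 2 × 4 = 16.

16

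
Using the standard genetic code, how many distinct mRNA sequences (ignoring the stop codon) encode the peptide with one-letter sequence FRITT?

576

Phe: 2 codons.
Arg: 6 codons.
Ile: 3 codons.
Thr: 4 codons.
Thr: 4 codons.
2 × 6 × 3 × 4 × 4 = 576.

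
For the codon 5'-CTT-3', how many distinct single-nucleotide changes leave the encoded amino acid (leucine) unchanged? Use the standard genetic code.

Position 1: none → 0 synonymous.
Position 2: none → 0 synonymous.
Position 3: CTC, CTA, CTG → 3 synonymous.
Total: 0 + 0 + 3 = 3.

3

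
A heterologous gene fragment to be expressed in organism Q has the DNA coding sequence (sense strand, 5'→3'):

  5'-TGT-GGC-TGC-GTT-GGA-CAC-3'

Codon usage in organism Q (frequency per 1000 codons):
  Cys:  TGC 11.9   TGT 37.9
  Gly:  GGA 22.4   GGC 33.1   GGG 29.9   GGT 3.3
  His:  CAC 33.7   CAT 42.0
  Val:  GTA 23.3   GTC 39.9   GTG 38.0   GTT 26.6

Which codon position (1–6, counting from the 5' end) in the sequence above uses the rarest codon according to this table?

Codon 1 TGT (Cys): 37.9 per 1000.
Codon 2 GGC (Gly): 33.1 per 1000.
Codon 3 TGC (Cys): 11.9 per 1000.
Codon 4 GTT (Val): 26.6 per 1000.
Codon 5 GGA (Gly): 22.4 per 1000.
Codon 6 CAC (His): 33.7 per 1000.
Lowest frequency is 11.9 at codon 3.

3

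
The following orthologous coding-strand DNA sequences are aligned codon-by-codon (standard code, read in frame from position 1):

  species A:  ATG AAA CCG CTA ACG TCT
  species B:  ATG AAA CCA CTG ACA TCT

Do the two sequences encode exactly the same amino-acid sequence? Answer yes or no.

yes

Codon 1: ATG Met / ATG Met — identical.
Codon 2: AAA Lys / AAA Lys — identical.
Codon 3: CCG Pro / CCA Pro — synonymous.
Codon 4: CTA Leu / CTG Leu — synonymous.
Codon 5: ACG Thr / ACA Thr — synonymous.
Codon 6: TCT Ser / TCT Ser — identical.
Nonsynonymous differences: 0 → same protein.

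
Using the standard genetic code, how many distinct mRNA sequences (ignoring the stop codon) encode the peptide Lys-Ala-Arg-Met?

Lys: 2 codons.
Ala: 4 codons.
Arg: 6 codons.
Met: 1 codon.
2 × 4 × 6 × 1 = 48.

48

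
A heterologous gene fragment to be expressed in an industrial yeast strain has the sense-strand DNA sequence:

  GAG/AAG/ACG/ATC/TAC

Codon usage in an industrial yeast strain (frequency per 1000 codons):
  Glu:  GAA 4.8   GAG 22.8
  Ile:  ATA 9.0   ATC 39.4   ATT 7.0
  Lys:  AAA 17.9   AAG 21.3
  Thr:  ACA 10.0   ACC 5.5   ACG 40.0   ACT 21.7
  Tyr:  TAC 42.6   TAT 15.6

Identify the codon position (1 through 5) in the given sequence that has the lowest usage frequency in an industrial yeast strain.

2

Codon 1 GAG (Glu): 22.8 per 1000.
Codon 2 AAG (Lys): 21.3 per 1000.
Codon 3 ACG (Thr): 40.0 per 1000.
Codon 4 ATC (Ile): 39.4 per 1000.
Codon 5 TAC (Tyr): 42.6 per 1000.
Lowest frequency is 21.3 at codon 2.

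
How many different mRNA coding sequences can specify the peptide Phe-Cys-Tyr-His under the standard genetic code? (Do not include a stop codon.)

Phe: 2 codons.
Cys: 2 codons.
Tyr: 2 codons.
His: 2 codons.
2 × 2 × 2 × 2 = 16.

16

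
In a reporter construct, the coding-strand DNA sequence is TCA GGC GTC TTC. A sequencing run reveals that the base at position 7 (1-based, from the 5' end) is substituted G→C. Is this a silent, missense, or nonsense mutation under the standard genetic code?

Position 7 falls in codon 3: GTC → Val.
After the substitution the codon is CTC → Leu.
Val ≠ Leu, so this is a missense mutation.

missense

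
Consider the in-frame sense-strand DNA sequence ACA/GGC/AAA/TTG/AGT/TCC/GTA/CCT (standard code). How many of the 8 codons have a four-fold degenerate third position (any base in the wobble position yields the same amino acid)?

Codon 1 ACA (Thr): third position 4-fold.
Codon 2 GGC (Gly): third position 4-fold.
Codon 3 AAA (Lys): third position 2-fold.
Codon 4 TTG (Leu): third position 2-fold.
Codon 5 AGT (Ser): third position 2-fold.
Codon 6 TCC (Ser): third position 4-fold.
Codon 7 GTA (Val): third position 4-fold.
Codon 8 CCT (Pro): third position 4-fold.
Four-fold degenerate third positions: 5.

5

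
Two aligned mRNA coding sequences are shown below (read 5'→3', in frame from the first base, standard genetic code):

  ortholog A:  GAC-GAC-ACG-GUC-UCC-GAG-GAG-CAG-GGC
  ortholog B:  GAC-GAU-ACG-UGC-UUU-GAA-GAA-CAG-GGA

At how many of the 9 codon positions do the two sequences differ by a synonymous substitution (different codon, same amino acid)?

4

Codon 1: GAC Asp / GAC Asp — identical.
Codon 2: GAC Asp / GAU Asp — synonymous.
Codon 3: ACG Thr / ACG Thr — identical.
Codon 4: GUC Val / UGC Cys — nonsynonymous.
Codon 5: UCC Ser / UUU Phe — nonsynonymous.
Codon 6: GAG Glu / GAA Glu — synonymous.
Codon 7: GAG Glu / GAA Glu — synonymous.
Codon 8: CAG Gln / CAG Gln — identical.
Codon 9: GGC Gly / GGA Gly — synonymous.
Synonymous differences: 4.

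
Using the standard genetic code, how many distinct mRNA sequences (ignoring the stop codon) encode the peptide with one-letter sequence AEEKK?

64

Ala: 4 codons.
Glu: 2 codons.
Glu: 2 codons.
Lys: 2 codons.
Lys: 2 codons.
4 × 2 × 2 × 2 × 2 = 64.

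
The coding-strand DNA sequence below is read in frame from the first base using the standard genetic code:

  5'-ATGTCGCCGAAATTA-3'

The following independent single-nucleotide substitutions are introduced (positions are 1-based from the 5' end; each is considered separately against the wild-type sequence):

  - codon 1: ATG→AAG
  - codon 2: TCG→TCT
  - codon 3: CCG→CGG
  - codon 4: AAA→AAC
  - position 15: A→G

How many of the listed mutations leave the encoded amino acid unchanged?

Codon 1: ATG (Met) → AAG (Lys) — missense.
Codon 2: TCG (Ser) → TCT (Ser) — synonymous.
Codon 3: CCG (Pro) → CGG (Arg) — missense.
Codon 4: AAA (Lys) → AAC (Asn) — missense.
Codon 5: TTA (Leu) → TTG (Leu) — synonymous.
Synonymous: 2 of 5.

2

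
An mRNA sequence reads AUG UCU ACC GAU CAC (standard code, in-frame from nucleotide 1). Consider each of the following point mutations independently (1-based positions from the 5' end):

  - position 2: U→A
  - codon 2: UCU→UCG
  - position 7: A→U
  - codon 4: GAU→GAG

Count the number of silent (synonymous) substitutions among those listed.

1

Codon 1: AUG (Met) → AAG (Lys) — missense.
Codon 2: UCU (Ser) → UCG (Ser) — synonymous.
Codon 3: ACC (Thr) → UCC (Ser) — missense.
Codon 4: GAU (Asp) → GAG (Glu) — missense.
Synonymous: 1 of 4.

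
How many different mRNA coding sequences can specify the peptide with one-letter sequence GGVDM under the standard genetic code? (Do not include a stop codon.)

128

Gly: 4 codons.
Gly: 4 codons.
Val: 4 codons.
Asp: 2 codons.
Met: 1 codon.
4 × 4 × 4 × 2 × 1 = 128.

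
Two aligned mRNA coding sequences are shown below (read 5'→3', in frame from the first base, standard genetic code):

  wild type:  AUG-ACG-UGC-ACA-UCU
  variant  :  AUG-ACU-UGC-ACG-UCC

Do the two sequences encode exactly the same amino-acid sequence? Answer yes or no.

yes

Codon 1: AUG Met / AUG Met — identical.
Codon 2: ACG Thr / ACU Thr — synonymous.
Codon 3: UGC Cys / UGC Cys — identical.
Codon 4: ACA Thr / ACG Thr — synonymous.
Codon 5: UCU Ser / UCC Ser — synonymous.
Nonsynonymous differences: 0 → same protein.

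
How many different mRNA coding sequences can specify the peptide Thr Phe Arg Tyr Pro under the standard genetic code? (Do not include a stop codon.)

Thr: 4 codons.
Phe: 2 codons.
Arg: 6 codons.
Tyr: 2 codons.
Pro: 4 codons.
4 × 2 × 6 × 2 × 4 = 384.

384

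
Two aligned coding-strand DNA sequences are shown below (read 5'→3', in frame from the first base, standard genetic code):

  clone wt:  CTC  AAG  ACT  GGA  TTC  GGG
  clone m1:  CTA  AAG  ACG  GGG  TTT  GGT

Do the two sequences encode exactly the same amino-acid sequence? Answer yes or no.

yes

Codon 1: CTC Leu / CTA Leu — synonymous.
Codon 2: AAG Lys / AAG Lys — identical.
Codon 3: ACT Thr / ACG Thr — synonymous.
Codon 4: GGA Gly / GGG Gly — synonymous.
Codon 5: TTC Phe / TTT Phe — synonymous.
Codon 6: GGG Gly / GGT Gly — synonymous.
Nonsynonymous differences: 0 → same protein.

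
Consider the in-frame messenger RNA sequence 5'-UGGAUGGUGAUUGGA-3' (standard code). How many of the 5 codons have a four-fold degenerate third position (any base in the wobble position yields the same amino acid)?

2

Codon 1 UGG (Trp): third position 1-fold.
Codon 2 AUG (Met): third position 1-fold.
Codon 3 GUG (Val): third position 4-fold.
Codon 4 AUU (Ile): third position 3-fold.
Codon 5 GGA (Gly): third position 4-fold.
Four-fold degenerate third positions: 2.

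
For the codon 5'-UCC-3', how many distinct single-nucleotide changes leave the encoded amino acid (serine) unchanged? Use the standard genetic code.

Position 1: none → 0 synonymous.
Position 2: none → 0 synonymous.
Position 3: UCU, UCA, UCG → 3 synonymous.
Total: 0 + 0 + 3 = 3.

3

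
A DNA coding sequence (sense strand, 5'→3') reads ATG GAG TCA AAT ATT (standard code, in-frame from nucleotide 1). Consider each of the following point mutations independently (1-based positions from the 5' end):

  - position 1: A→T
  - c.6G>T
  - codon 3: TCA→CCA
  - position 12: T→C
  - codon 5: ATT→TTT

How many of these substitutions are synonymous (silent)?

Codon 1: ATG (Met) → TTG (Leu) — missense.
Codon 2: GAG (Glu) → GAT (Asp) — missense.
Codon 3: TCA (Ser) → CCA (Pro) — missense.
Codon 4: AAT (Asn) → AAC (Asn) — synonymous.
Codon 5: ATT (Ile) → TTT (Phe) — missense.
Synonymous: 1 of 5.

1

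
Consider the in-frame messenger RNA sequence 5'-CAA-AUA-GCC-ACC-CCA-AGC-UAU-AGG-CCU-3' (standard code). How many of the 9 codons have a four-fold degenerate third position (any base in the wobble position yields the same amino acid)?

4

Codon 1 CAA (Gln): third position 2-fold.
Codon 2 AUA (Ile): third position 3-fold.
Codon 3 GCC (Ala): third position 4-fold.
Codon 4 ACC (Thr): third position 4-fold.
Codon 5 CCA (Pro): third position 4-fold.
Codon 6 AGC (Ser): third position 2-fold.
Codon 7 UAU (Tyr): third position 2-fold.
Codon 8 AGG (Arg): third position 2-fold.
Codon 9 CCU (Pro): third position 4-fold.
Four-fold degenerate third positions: 4.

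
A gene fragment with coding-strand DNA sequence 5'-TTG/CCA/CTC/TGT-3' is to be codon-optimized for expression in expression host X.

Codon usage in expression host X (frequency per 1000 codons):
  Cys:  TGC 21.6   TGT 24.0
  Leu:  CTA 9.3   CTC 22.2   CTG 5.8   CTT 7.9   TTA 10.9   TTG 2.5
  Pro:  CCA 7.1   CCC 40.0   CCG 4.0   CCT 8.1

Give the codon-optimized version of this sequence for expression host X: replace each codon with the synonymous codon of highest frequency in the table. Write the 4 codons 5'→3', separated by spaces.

Codon 1 (Leu): best is CTC at 22.2.
Codon 2 (Pro): best is CCC at 40.0.
Codon 3 (Leu): best is CTC at 22.2.
Codon 4 (Cys): best is TGT at 24.0.

CTC CCC CTC TGT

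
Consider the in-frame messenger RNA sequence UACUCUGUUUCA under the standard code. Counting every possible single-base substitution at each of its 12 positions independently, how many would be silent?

10

Codon 1 (UAC, Tyr): 1 synonymous substitution.
Codon 2 (UCU, Ser): 3 synonymous substitutions.
Codon 3 (GUU, Val): 3 synonymous substitutions.
Codon 4 (UCA, Ser): 3 synonymous substitutions.
Total: 1 + 3 + 3 + 3 = 10.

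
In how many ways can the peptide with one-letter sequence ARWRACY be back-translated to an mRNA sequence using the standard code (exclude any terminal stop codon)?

2304

Ala: 4 codons.
Arg: 6 codons.
Trp: 1 codon.
Arg: 6 codons.
Ala: 4 codons.
Cys: 2 codons.
Tyr: 2 codons.
4 × 6 × 1 × 6 × 4 × 2 × 2 = 2304.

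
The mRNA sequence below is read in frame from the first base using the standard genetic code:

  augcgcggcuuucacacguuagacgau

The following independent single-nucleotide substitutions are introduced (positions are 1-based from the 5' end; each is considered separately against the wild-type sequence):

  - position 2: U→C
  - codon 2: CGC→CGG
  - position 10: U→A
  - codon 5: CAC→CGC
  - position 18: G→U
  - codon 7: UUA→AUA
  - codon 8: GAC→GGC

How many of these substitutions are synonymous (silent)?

2

Codon 1: AUG (Met) → ACG (Thr) — missense.
Codon 2: CGC (Arg) → CGG (Arg) — synonymous.
Codon 4: UUU (Phe) → AUU (Ile) — missense.
Codon 5: CAC (His) → CGC (Arg) — missense.
Codon 6: ACG (Thr) → ACU (Thr) — synonymous.
Codon 7: UUA (Leu) → AUA (Ile) — missense.
Codon 8: GAC (Asp) → GGC (Gly) — missense.
Synonymous: 2 of 7.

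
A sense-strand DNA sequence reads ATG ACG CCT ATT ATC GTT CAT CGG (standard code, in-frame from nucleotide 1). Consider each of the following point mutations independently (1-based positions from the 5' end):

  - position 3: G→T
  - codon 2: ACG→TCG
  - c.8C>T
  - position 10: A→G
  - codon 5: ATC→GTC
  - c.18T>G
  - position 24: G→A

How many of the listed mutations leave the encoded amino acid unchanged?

2

Codon 1: ATG (Met) → ATT (Ile) — missense.
Codon 2: ACG (Thr) → TCG (Ser) — missense.
Codon 3: CCT (Pro) → CTT (Leu) — missense.
Codon 4: ATT (Ile) → GTT (Val) — missense.
Codon 5: ATC (Ile) → GTC (Val) — missense.
Codon 6: GTT (Val) → GTG (Val) — synonymous.
Codon 8: CGG (Arg) → CGA (Arg) — synonymous.
Synonymous: 2 of 7.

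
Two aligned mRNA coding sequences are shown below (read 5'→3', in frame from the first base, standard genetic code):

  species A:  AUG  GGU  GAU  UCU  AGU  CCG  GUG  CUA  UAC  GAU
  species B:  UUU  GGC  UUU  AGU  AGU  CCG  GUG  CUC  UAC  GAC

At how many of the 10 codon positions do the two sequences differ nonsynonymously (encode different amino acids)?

Codon 1: AUG Met / UUU Phe — nonsynonymous.
Codon 2: GGU Gly / GGC Gly — synonymous.
Codon 3: GAU Asp / UUU Phe — nonsynonymous.
Codon 4: UCU Ser / AGU Ser — synonymous.
Codon 5: AGU Ser / AGU Ser — identical.
Codon 6: CCG Pro / CCG Pro — identical.
Codon 7: GUG Val / GUG Val — identical.
Codon 8: CUA Leu / CUC Leu — synonymous.
Codon 9: UAC Tyr / UAC Tyr — identical.
Codon 10: GAU Asp / GAC Asp — synonymous.
Nonsynonymous differences: 2.

2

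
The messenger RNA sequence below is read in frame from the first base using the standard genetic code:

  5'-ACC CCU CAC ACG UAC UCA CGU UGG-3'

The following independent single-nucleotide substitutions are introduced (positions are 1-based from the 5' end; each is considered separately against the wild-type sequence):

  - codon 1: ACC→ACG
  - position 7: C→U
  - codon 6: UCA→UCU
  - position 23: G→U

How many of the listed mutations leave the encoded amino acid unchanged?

Codon 1: ACC (Thr) → ACG (Thr) — synonymous.
Codon 3: CAC (His) → UAC (Tyr) — missense.
Codon 6: UCA (Ser) → UCU (Ser) — synonymous.
Codon 8: UGG (Trp) → UUG (Leu) — missense.
Synonymous: 2 of 4.

2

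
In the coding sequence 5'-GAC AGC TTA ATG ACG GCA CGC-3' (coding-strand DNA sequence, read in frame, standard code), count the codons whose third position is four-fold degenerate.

Codon 1 GAC (Asp): third position 2-fold.
Codon 2 AGC (Ser): third position 2-fold.
Codon 3 TTA (Leu): third position 2-fold.
Codon 4 ATG (Met): third position 1-fold.
Codon 5 ACG (Thr): third position 4-fold.
Codon 6 GCA (Ala): third position 4-fold.
Codon 7 CGC (Arg): third position 4-fold.
Four-fold degenerate third positions: 3.

3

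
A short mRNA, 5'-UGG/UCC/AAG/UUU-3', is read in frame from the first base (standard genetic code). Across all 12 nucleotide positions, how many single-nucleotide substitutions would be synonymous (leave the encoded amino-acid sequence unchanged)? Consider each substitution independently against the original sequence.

Codon 1 (UGG, Trp): 0 synonymous substitutions.
Codon 2 (UCC, Ser): 3 synonymous substitutions.
Codon 3 (AAG, Lys): 1 synonymous substitution.
Codon 4 (UUU, Phe): 1 synonymous substitution.
Total: 0 + 3 + 1 + 1 = 5.

5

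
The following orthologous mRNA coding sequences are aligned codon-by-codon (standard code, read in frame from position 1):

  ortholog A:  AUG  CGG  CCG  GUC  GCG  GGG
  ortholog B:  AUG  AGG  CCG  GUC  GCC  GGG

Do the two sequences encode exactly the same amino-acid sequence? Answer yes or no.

yes

Codon 1: AUG Met / AUG Met — identical.
Codon 2: CGG Arg / AGG Arg — synonymous.
Codon 3: CCG Pro / CCG Pro — identical.
Codon 4: GUC Val / GUC Val — identical.
Codon 5: GCG Ala / GCC Ala — synonymous.
Codon 6: GGG Gly / GGG Gly — identical.
Nonsynonymous differences: 0 → same protein.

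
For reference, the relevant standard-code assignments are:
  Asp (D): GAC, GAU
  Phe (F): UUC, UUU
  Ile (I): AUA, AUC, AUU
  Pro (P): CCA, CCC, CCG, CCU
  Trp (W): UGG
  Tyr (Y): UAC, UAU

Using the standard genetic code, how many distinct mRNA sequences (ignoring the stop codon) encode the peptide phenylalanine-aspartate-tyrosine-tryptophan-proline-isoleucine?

Phe: 2 codons.
Asp: 2 codons.
Tyr: 2 codons.
Trp: 1 codon.
Pro: 4 codons.
Ile: 3 codons.
2 × 2 × 2 × 1 × 4 × 3 = 96.

96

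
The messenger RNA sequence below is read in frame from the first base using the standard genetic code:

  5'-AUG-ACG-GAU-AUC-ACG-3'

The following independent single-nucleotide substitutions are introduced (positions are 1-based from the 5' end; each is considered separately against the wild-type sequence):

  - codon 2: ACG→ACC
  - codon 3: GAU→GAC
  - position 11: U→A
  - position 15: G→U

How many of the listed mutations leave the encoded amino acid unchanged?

Codon 2: ACG (Thr) → ACC (Thr) — synonymous.
Codon 3: GAU (Asp) → GAC (Asp) — synonymous.
Codon 4: AUC (Ile) → AAC (Asn) — missense.
Codon 5: ACG (Thr) → ACU (Thr) — synonymous.
Synonymous: 3 of 4.

3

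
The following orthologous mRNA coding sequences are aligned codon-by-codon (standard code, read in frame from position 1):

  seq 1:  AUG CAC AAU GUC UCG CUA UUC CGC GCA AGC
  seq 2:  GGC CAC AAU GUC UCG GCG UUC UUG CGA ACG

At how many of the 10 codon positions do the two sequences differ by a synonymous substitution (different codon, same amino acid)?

0

Codon 1: AUG Met / GGC Gly — nonsynonymous.
Codon 2: CAC His / CAC His — identical.
Codon 3: AAU Asn / AAU Asn — identical.
Codon 4: GUC Val / GUC Val — identical.
Codon 5: UCG Ser / UCG Ser — identical.
Codon 6: CUA Leu / GCG Ala — nonsynonymous.
Codon 7: UUC Phe / UUC Phe — identical.
Codon 8: CGC Arg / UUG Leu — nonsynonymous.
Codon 9: GCA Ala / CGA Arg — nonsynonymous.
Codon 10: AGC Ser / ACG Thr — nonsynonymous.
Synonymous differences: 0.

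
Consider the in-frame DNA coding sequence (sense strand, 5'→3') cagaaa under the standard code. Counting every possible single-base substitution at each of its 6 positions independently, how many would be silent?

Codon 1 (CAG, Gln): 1 synonymous substitution.
Codon 2 (AAA, Lys): 1 synonymous substitution.
Total: 1 + 1 = 2.

2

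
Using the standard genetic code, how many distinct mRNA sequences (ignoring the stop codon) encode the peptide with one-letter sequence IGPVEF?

Ile: 3 codons.
Gly: 4 codons.
Pro: 4 codons.
Val: 4 codons.
Glu: 2 codons.
Phe: 2 codons.
3 × 4 × 4 × 4 × 2 × 2 = 768.

768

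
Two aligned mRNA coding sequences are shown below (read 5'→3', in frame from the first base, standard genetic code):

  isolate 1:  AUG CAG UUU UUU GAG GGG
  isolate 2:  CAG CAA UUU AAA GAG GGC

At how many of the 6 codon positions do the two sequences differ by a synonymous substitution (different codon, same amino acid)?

2

Codon 1: AUG Met / CAG Gln — nonsynonymous.
Codon 2: CAG Gln / CAA Gln — synonymous.
Codon 3: UUU Phe / UUU Phe — identical.
Codon 4: UUU Phe / AAA Lys — nonsynonymous.
Codon 5: GAG Glu / GAG Glu — identical.
Codon 6: GGG Gly / GGC Gly — synonymous.
Synonymous differences: 2.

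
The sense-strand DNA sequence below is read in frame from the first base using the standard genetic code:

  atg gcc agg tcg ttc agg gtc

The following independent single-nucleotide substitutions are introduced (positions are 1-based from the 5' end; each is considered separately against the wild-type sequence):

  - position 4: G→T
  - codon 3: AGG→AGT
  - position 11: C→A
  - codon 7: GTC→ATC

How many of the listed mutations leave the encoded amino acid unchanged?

0

Codon 2: GCC (Ala) → TCC (Ser) — missense.
Codon 3: AGG (Arg) → AGT (Ser) — missense.
Codon 4: TCG (Ser) → TAG (Stop) — nonsense.
Codon 7: GTC (Val) → ATC (Ile) — missense.
Synonymous: 0 of 4.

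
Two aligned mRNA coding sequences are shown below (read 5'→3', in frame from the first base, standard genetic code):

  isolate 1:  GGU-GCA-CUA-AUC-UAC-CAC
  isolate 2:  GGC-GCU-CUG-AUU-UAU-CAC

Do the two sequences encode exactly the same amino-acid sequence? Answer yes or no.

yes

Codon 1: GGU Gly / GGC Gly — synonymous.
Codon 2: GCA Ala / GCU Ala — synonymous.
Codon 3: CUA Leu / CUG Leu — synonymous.
Codon 4: AUC Ile / AUU Ile — synonymous.
Codon 5: UAC Tyr / UAU Tyr — synonymous.
Codon 6: CAC His / CAC His — identical.
Nonsynonymous differences: 0 → same protein.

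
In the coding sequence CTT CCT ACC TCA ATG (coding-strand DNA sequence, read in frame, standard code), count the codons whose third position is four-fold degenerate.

Codon 1 CTT (Leu): third position 4-fold.
Codon 2 CCT (Pro): third position 4-fold.
Codon 3 ACC (Thr): third position 4-fold.
Codon 4 TCA (Ser): third position 4-fold.
Codon 5 ATG (Met): third position 1-fold.
Four-fold degenerate third positions: 4.

4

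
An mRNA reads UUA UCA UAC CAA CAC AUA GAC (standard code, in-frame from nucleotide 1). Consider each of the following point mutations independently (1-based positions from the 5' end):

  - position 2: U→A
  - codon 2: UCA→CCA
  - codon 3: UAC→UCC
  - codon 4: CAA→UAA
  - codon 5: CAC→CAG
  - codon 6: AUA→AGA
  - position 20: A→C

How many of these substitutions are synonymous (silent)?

Codon 1: UUA (Leu) → UAA (Stop) — nonsense.
Codon 2: UCA (Ser) → CCA (Pro) — missense.
Codon 3: UAC (Tyr) → UCC (Ser) — missense.
Codon 4: CAA (Gln) → UAA (Stop) — nonsense.
Codon 5: CAC (His) → CAG (Gln) — missense.
Codon 6: AUA (Ile) → AGA (Arg) — missense.
Codon 7: GAC (Asp) → GCC (Ala) — missense.
Synonymous: 0 of 7.

0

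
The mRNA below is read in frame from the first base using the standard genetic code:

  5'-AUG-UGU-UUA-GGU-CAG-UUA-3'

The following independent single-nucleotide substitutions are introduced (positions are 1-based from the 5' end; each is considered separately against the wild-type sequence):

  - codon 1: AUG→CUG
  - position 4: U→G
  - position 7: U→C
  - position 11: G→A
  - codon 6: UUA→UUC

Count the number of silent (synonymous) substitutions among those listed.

1

Codon 1: AUG (Met) → CUG (Leu) — missense.
Codon 2: UGU (Cys) → GGU (Gly) — missense.
Codon 3: UUA (Leu) → CUA (Leu) — synonymous.
Codon 4: GGU (Gly) → GAU (Asp) — missense.
Codon 6: UUA (Leu) → UUC (Phe) — missense.
Synonymous: 1 of 5.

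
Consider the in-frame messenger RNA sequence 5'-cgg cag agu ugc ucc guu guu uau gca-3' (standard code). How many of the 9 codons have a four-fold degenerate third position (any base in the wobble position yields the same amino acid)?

5

Codon 1 CGG (Arg): third position 4-fold.
Codon 2 CAG (Gln): third position 2-fold.
Codon 3 AGU (Ser): third position 2-fold.
Codon 4 UGC (Cys): third position 2-fold.
Codon 5 UCC (Ser): third position 4-fold.
Codon 6 GUU (Val): third position 4-fold.
Codon 7 GUU (Val): third position 4-fold.
Codon 8 UAU (Tyr): third position 2-fold.
Codon 9 GCA (Ala): third position 4-fold.
Four-fold degenerate third positions: 5.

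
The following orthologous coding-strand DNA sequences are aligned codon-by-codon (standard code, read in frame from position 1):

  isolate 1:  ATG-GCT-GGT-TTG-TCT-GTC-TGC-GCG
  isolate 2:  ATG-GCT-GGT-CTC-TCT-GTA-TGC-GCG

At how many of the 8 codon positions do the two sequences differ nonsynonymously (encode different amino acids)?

0

Codon 1: ATG Met / ATG Met — identical.
Codon 2: GCT Ala / GCT Ala — identical.
Codon 3: GGT Gly / GGT Gly — identical.
Codon 4: TTG Leu / CTC Leu — synonymous.
Codon 5: TCT Ser / TCT Ser — identical.
Codon 6: GTC Val / GTA Val — synonymous.
Codon 7: TGC Cys / TGC Cys — identical.
Codon 8: GCG Ala / GCG Ala — identical.
Nonsynonymous differences: 0.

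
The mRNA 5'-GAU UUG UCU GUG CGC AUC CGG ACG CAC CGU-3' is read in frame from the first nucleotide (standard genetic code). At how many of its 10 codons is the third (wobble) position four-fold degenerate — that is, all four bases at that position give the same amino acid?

Codon 1 GAU (Asp): third position 2-fold.
Codon 2 UUG (Leu): third position 2-fold.
Codon 3 UCU (Ser): third position 4-fold.
Codon 4 GUG (Val): third position 4-fold.
Codon 5 CGC (Arg): third position 4-fold.
Codon 6 AUC (Ile): third position 3-fold.
Codon 7 CGG (Arg): third position 4-fold.
Codon 8 ACG (Thr): third position 4-fold.
Codon 9 CAC (His): third position 2-fold.
Codon 10 CGU (Arg): third position 4-fold.
Four-fold degenerate third positions: 6.

6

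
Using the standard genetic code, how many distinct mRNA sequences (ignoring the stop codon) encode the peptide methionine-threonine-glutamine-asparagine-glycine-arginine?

Met: 1 codon.
Thr: 4 codons.
Gln: 2 codons.
Asn: 2 codons.
Gly: 4 codons.
Arg: 6 codons.
1 × 4 × 2 × 2 × 4 × 6 = 384.

384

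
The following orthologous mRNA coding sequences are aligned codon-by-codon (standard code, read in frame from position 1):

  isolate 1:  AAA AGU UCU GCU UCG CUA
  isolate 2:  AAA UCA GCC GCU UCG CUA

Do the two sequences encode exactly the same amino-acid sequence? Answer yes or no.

Codon 1: AAA Lys / AAA Lys — identical.
Codon 2: AGU Ser / UCA Ser — synonymous.
Codon 3: UCU Ser / GCC Ala — nonsynonymous.
Codon 4: GCU Ala / GCU Ala — identical.
Codon 5: UCG Ser / UCG Ser — identical.
Codon 6: CUA Leu / CUA Leu — identical.
Nonsynonymous differences: 1 → different protein.

no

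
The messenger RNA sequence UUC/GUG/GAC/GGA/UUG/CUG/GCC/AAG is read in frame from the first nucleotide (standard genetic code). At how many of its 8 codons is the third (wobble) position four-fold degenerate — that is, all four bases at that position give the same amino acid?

Codon 1 UUC (Phe): third position 2-fold.
Codon 2 GUG (Val): third position 4-fold.
Codon 3 GAC (Asp): third position 2-fold.
Codon 4 GGA (Gly): third position 4-fold.
Codon 5 UUG (Leu): third position 2-fold.
Codon 6 CUG (Leu): third position 4-fold.
Codon 7 GCC (Ala): third position 4-fold.
Codon 8 AAG (Lys): third position 2-fold.
Four-fold degenerate third positions: 4.

4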